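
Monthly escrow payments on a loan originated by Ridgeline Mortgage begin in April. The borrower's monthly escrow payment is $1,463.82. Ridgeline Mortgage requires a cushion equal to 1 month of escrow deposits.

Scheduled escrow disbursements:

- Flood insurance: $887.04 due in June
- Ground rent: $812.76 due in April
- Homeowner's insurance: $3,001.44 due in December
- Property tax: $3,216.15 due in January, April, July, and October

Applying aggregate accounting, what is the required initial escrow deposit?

Cushion = 1 × $1,463.82 = $1,463.82
Trial balance (start $0, +$1,463.82 each month, − disbursements):
  Apr: +$1,463.82 − $4,028.91 → -$2,565.09
  May: +$1,463.82 → -$1,101.27
  Jun: +$1,463.82 − $887.04 → -$524.49
  Jul: +$1,463.82 − $3,216.15 → -$2,276.82
  Aug: +$1,463.82 → -$813.00
  Sep: +$1,463.82 → $650.82
  Oct: +$1,463.82 − $3,216.15 → -$1,101.51
  Nov: +$1,463.82 → $362.31
  Dec: +$1,463.82 − $3,001.44 → -$1,175.31
  Jan: +$1,463.82 − $3,216.15 → -$2,927.64
  Feb: +$1,463.82 → -$1,463.82
  Mar: +$1,463.82 → $0.00
Lowest trial balance = -$2,927.64 (Jan)
Initial deposit = cushion − low point = $1,463.82 − (-$2,927.64) = $4,391.46

$4,391.46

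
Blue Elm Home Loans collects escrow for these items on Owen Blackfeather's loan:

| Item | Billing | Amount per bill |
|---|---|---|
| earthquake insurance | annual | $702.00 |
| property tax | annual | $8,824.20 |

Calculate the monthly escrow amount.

$793.85

Earthquake insurance: $702.00 annually
Property tax: $8,824.20 annually
Annual escrow total = $9,526.20
Base monthly escrow = $9,526.20 / 12 = $793.85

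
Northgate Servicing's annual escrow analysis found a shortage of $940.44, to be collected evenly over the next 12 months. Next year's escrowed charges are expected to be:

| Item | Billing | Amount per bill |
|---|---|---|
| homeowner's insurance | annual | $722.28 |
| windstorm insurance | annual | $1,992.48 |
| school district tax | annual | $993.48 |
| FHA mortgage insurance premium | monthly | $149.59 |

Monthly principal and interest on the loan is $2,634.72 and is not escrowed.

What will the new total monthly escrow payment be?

Homeowner's insurance: $722.28
Windstorm insurance: $1,992.48
School district tax: $993.48
FHA mortgage insurance premium: $149.59 × 12 = $1,795.08
Total annual escrow = $5,503.32
Monthly escrow = $5,503.32 / 12 = $458.61
Shortage per month = $940.44 ÷ 12 = $78.37
Adjusted monthly = $458.61 + $78.37 = $536.98

$536.98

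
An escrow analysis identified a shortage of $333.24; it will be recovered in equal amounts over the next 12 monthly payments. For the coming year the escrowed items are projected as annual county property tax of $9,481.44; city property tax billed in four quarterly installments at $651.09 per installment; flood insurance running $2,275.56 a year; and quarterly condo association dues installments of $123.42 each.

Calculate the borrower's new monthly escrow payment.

County property tax: $9,481.44 annually
City property tax: $651.09 × 4 = $2,604.36 annually
Flood insurance: $2,275.56 annually
Condo association dues: $123.42 × 4 = $493.68 annually
Annual escrow total = $14,855.04
Monthly = $14,855.04 ÷ 12 = $1,237.92
Shortage per month = $333.24 / 12 = $27.77
New monthly escrow = $1,237.92 + $27.77 = $1,265.69

$1,265.69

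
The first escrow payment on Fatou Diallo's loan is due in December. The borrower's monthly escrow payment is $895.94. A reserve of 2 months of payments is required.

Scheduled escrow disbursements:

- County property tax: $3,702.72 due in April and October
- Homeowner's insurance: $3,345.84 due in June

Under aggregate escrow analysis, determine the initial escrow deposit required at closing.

Cushion = 2 × $895.94 = $1,791.88
Trial balance (start $0, +$895.94 each month, − disbursements):
  Dec: +$895.94 → $895.94
  Jan: +$895.94 → $1,791.88
  Feb: +$895.94 → $2,687.82
  Mar: +$895.94 → $3,583.76
  Apr: +$895.94 − $3,702.72 → $776.98
  May: +$895.94 → $1,672.92
  Jun: +$895.94 − $3,345.84 → -$776.98
  Jul: +$895.94 → $118.96
  Aug: +$895.94 → $1,014.90
  Sep: +$895.94 → $1,910.84
  Oct: +$895.94 − $3,702.72 → -$895.94
  Nov: +$895.94 → $0.00
Lowest trial balance = -$895.94 (Oct)
Initial deposit = cushion − low point = $1,791.88 − (-$895.94) = $2,687.82

$2,687.82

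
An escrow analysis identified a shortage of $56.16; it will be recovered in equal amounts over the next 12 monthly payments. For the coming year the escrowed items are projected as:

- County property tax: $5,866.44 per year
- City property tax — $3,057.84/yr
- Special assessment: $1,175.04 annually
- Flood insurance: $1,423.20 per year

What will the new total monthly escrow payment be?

County property tax — $5,866.44
City property tax — $3,057.84
Special assessment — $1,175.04
Flood insurance — $1,423.20
Total per year = $11,522.52
Monthly = $11,522.52 / 12 = $960.21
Shortage per month = $56.16 / 12 = $4.68
Adjusted monthly = $960.21 + $4.68 = $964.89

$964.89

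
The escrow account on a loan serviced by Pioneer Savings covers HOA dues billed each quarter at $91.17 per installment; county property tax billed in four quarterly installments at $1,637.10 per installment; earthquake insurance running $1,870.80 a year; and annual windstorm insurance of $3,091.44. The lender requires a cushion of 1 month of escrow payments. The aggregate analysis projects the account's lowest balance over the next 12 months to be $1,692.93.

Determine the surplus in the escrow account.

$703.32

HOA dues — $91.17 × 4 = $364.68 annually
County property tax — $1,637.10 × 4 = $6,548.40 annually
Earthquake insurance — $1,870.80 annually
Windstorm insurance — $3,091.44 annually
Total per year = $11,875.32
Base monthly escrow = $11,875.32 / 12 = $989.61
Cushion = 1 × $989.61 = $989.61
Surplus = $1,692.93 − $989.61 = $703.32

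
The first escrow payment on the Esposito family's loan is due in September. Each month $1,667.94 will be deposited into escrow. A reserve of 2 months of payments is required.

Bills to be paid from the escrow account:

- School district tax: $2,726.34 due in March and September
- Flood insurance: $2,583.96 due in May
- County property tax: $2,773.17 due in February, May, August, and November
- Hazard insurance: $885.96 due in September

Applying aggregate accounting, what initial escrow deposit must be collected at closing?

$5,566.53

Cushion = 2 × $1,667.94 = $3,335.88
Trial balance (start $0, +$1,667.94 each month, − disbursements):
  Sep: +$1,667.94 − $3,612.30 → -$1,944.36
  Oct: +$1,667.94 → -$276.42
  Nov: +$1,667.94 − $2,773.17 → -$1,381.65
  Dec: +$1,667.94 → $286.29
  Jan: +$1,667.94 → $1,954.23
  Feb: +$1,667.94 − $2,773.17 → $849.00
  Mar: +$1,667.94 − $2,726.34 → -$209.40
  Apr: +$1,667.94 → $1,458.54
  May: +$1,667.94 − $5,357.13 → -$2,230.65
  Jun: +$1,667.94 → -$562.71
  Jul: +$1,667.94 → $1,105.23
  Aug: +$1,667.94 − $2,773.17 → $0.00
Lowest trial balance = -$2,230.65 (May)
Initial deposit = cushion − low point = $3,335.88 − (-$2,230.65) = $5,566.53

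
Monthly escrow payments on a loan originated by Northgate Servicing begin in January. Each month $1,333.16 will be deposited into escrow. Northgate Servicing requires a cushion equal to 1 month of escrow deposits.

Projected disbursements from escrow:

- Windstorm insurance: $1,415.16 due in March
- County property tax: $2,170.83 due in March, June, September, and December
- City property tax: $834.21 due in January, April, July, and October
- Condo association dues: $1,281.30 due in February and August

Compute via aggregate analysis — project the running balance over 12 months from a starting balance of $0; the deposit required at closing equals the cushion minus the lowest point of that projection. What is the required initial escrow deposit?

Cushion = 1 × $1,333.16 = $1,333.16
Trial balance (start $0, +$1,333.16 each month, − disbursements):
  Jan: +$1,333.16 − $834.21 → $498.95
  Feb: +$1,333.16 − $1,281.30 → $550.81
  Mar: +$1,333.16 − $3,585.99 → -$1,702.02
  Apr: +$1,333.16 − $834.21 → -$1,203.07
  May: +$1,333.16 → $130.09
  Jun: +$1,333.16 − $2,170.83 → -$707.58
  Jul: +$1,333.16 − $834.21 → -$208.63
  Aug: +$1,333.16 − $1,281.30 → -$156.77
  Sep: +$1,333.16 − $2,170.83 → -$994.44
  Oct: +$1,333.16 − $834.21 → -$495.49
  Nov: +$1,333.16 → $837.67
  Dec: +$1,333.16 − $2,170.83 → $0.00
Lowest trial balance = -$1,702.02 (Mar)
Initial deposit = cushion − low point = $1,333.16 − (-$1,702.02) = $3,035.18

$3,035.18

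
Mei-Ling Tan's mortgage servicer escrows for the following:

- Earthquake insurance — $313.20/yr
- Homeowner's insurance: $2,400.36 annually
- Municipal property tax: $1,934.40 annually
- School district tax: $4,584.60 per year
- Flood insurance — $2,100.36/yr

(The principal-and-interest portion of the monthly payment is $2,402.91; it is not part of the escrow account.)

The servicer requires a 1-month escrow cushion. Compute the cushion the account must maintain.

$944.41

Earthquake insurance = $313.20
Homeowner's insurance = $2,400.36
Municipal property tax = $1,934.40
School district tax = $4,584.60
Flood insurance = $2,100.36
Total per year = $11,332.92
Per month = $11,332.92 ÷ 12 = $944.41
Reserve = 1 × $944.41 = $944.41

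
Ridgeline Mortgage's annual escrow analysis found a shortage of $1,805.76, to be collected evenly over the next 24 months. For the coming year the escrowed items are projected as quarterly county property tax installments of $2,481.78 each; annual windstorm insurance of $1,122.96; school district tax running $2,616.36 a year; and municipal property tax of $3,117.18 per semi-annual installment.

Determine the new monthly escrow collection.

$1,733.64

County property tax — $2,481.78 × 4 = $9,927.12 annually
Windstorm insurance — $1,122.96 annually
School district tax — $2,616.36 annually
Municipal property tax — $3,117.18 × 2 = $6,234.36 annually
Annual escrow total = $9,927.12 + $1,122.96 + $2,616.36 + $6,234.36 = $19,900.80
Monthly = $19,900.80 / 12 = $1,658.40
Shortage spread = $1,805.76 / 24 = $75.24/mo
Adjusted monthly = $1,658.40 + $75.24 = $1,733.64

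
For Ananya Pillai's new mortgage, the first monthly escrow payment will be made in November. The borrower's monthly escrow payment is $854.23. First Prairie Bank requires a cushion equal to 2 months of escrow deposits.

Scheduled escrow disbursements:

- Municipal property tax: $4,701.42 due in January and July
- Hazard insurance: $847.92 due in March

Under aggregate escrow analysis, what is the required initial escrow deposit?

Cushion = 2 × $854.23 = $1,708.46
Trial balance (start $0, +$854.23 each month, − disbursements):
  Nov: +$854.23 → $854.23
  Dec: +$854.23 → $1,708.46
  Jan: +$854.23 − $4,701.42 → -$2,138.73
  Feb: +$854.23 → -$1,284.50
  Mar: +$854.23 − $847.92 → -$1,278.19
  Apr: +$854.23 → -$423.96
  May: +$854.23 → $430.27
  Jun: +$854.23 → $1,284.50
  Jul: +$854.23 − $4,701.42 → -$2,562.69
  Aug: +$854.23 → -$1,708.46
  Sep: +$854.23 → -$854.23
  Oct: +$854.23 → $0.00
Lowest trial balance = -$2,562.69 (Jul)
Initial deposit = cushion − low point = $1,708.46 − (-$2,562.69) = $4,271.15

$4,271.15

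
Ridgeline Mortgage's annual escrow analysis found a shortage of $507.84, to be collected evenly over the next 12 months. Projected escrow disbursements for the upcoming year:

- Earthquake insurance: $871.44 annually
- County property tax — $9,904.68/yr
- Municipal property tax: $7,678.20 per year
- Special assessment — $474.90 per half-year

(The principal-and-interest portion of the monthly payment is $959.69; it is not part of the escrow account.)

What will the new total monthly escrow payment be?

Earthquake insurance — $871.44 annually
County property tax — $9,904.68 annually
Municipal property tax — $7,678.20 annually
Special assessment — $474.90 × 2 = $949.80 annually
Annual escrow total = $871.44 + $9,904.68 + $7,678.20 + $949.80 = $19,404.12
Monthly = $19,404.12 / 12 = $1,617.01
Monthly shortage recovery: $507.84 / 12 = $42.32
New monthly escrow = $1,617.01 + $42.32 = $1,659.33

$1,659.33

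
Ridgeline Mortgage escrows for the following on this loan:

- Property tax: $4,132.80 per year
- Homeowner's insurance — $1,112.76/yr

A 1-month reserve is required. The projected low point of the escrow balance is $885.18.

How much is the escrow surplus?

$448.05

Property tax = $4,132.80 per year
Homeowner's insurance = $1,112.76 per year
Combined annual = $5,245.56
Monthly = $5,245.56 ÷ 12 = $437.13
Required reserve = 1 × $437.13 = $437.13
Excess over cushion: $885.18 − $437.13 = $448.05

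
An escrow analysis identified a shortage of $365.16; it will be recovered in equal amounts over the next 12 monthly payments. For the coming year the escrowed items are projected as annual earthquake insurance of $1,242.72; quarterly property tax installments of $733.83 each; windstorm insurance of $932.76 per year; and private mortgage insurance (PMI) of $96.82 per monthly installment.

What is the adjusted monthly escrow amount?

$553.15

Earthquake insurance — $1,242.72/yr
Property tax — $733.83 × 4 = $2,935.32/yr
Windstorm insurance — $932.76/yr
Private mortgage insurance (PMI) — $96.82 × 12 = $1,161.84/yr
Combined annual = $6,272.64
Base monthly escrow = $6,272.64 / 12 = $522.72
Shortage per month = $365.16 ÷ 12 = $30.43
Adjusted monthly = $522.72 + $30.43 = $553.15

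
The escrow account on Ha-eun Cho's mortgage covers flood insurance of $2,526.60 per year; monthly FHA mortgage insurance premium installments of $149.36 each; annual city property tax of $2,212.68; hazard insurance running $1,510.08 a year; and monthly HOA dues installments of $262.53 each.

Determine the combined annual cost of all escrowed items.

$11,192.04

Flood insurance = $2,526.60 per year
FHA mortgage insurance premium = $149.36 × 12 = $1,792.32 per year
City property tax = $2,212.68 per year
Hazard insurance = $1,510.08 per year
HOA dues = $262.53 × 12 = $3,150.36 per year
Total annual escrow = $11,192.04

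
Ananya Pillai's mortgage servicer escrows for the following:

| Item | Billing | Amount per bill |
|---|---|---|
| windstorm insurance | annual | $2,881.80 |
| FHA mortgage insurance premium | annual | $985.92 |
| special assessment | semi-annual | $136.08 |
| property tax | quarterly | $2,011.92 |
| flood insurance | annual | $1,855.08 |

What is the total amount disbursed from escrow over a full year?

$14,042.64

Windstorm insurance: $2,881.80/yr
FHA mortgage insurance premium: $985.92/yr
Special assessment: $136.08 × 2 = $272.16/yr
Property tax: $2,011.92 × 4 = $8,047.68/yr
Flood insurance: $1,855.08/yr
Total annual escrow = $2,881.80 + $985.92 + $272.16 + $8,047.68 + $1,855.08 = $14,042.64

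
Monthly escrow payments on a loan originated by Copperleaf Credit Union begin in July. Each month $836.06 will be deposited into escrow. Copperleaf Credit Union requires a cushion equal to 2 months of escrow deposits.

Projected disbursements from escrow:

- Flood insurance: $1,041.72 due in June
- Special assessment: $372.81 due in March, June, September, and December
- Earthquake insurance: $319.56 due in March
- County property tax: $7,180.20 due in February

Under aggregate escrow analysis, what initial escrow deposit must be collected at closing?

Cushion = 2 × $836.06 = $1,672.12
Trial balance (start $0, +$836.06 each month, − disbursements):
  Jul: +$836.06 → $836.06
  Aug: +$836.06 → $1,672.12
  Sep: +$836.06 − $372.81 → $2,135.37
  Oct: +$836.06 → $2,971.43
  Nov: +$836.06 → $3,807.49
  Dec: +$836.06 − $372.81 → $4,270.74
  Jan: +$836.06 → $5,106.80
  Feb: +$836.06 − $7,180.20 → -$1,237.34
  Mar: +$836.06 − $692.37 → -$1,093.65
  Apr: +$836.06 → -$257.59
  May: +$836.06 → $578.47
  Jun: +$836.06 − $1,414.53 → $0.00
Lowest trial balance = -$1,237.34 (Feb)
Initial deposit = cushion − low point = $1,672.12 − (-$1,237.34) = $2,909.46

$2,909.46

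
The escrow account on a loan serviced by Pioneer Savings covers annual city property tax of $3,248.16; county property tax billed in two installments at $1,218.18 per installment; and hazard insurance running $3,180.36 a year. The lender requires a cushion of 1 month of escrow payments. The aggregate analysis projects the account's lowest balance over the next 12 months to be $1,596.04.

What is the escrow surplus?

$857.30

City property tax: $3,248.16/yr
County property tax: $1,218.18 × 2 = $2,436.36/yr
Hazard insurance: $3,180.36/yr
Yearly total = $8,864.88
Base monthly escrow = $8,864.88 ÷ 12 = $738.74
Required reserve = 1 × $738.74 = $738.74
Surplus = $1,596.04 − $738.74 = $857.30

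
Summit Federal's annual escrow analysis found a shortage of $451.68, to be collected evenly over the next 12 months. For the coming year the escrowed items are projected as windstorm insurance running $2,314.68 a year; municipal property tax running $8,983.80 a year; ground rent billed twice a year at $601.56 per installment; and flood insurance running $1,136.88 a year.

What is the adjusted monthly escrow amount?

$1,174.18

Windstorm insurance = $2,314.68
Municipal property tax = $8,983.80
Ground rent = $601.56 × 2 = $1,203.12
Flood insurance = $1,136.88
Total annual escrow = $2,314.68 + $8,983.80 + $1,203.12 + $1,136.88 = $13,638.48
Monthly = $13,638.48 ÷ 12 = $1,136.54
Shortage per month = $451.68 ÷ 12 = $37.64
Adjusted monthly = $1,136.54 + $37.64 = $1,174.18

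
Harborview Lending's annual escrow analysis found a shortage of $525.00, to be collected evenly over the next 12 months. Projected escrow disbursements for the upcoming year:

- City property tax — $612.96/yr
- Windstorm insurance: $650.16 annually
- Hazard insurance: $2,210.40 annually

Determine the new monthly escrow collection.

$333.21

City property tax = $612.96
Windstorm insurance = $650.16
Hazard insurance = $2,210.40
Combined annual = $3,473.52
Base monthly escrow = $3,473.52 ÷ 12 = $289.46
Shortage per month = $525.00 ÷ 12 = $43.75
New monthly escrow = $289.46 + $43.75 = $333.21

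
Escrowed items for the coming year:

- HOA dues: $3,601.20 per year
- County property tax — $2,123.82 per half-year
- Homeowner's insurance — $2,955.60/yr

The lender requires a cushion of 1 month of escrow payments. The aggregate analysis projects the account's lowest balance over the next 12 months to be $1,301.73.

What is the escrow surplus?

HOA dues: $3,601.20 per year
County property tax: $2,123.82 × 2 = $4,247.64 per year
Homeowner's insurance: $2,955.60 per year
Annual escrow total = $3,601.20 + $4,247.64 + $2,955.60 = $10,804.44
Monthly escrow = $10,804.44 / 12 = $900.37
Required cushion = 1 × $900.37 = $900.37
Excess over cushion: $1,301.73 − $900.37 = $401.36

$401.36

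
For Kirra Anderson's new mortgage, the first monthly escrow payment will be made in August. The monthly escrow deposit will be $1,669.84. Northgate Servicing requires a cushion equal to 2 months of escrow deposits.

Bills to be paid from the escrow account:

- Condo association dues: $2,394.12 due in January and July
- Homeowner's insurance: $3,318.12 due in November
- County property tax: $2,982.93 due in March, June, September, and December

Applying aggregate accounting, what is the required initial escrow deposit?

Cushion = 2 × $1,669.84 = $3,339.68
Trial balance (start $0, +$1,669.84 each month, − disbursements):
  Aug: +$1,669.84 → $1,669.84
  Sep: +$1,669.84 − $2,982.93 → $356.75
  Oct: +$1,669.84 → $2,026.59
  Nov: +$1,669.84 − $3,318.12 → $378.31
  Dec: +$1,669.84 − $2,982.93 → -$934.78
  Jan: +$1,669.84 − $2,394.12 → -$1,659.06
  Feb: +$1,669.84 → $10.78
  Mar: +$1,669.84 − $2,982.93 → -$1,302.31
  Apr: +$1,669.84 → $367.53
  May: +$1,669.84 → $2,037.37
  Jun: +$1,669.84 − $2,982.93 → $724.28
  Jul: +$1,669.84 − $2,394.12 → $0.00
Lowest trial balance = -$1,659.06 (Jan)
Initial deposit = cushion − low point = $3,339.68 − (-$1,659.06) = $4,998.74

$4,998.74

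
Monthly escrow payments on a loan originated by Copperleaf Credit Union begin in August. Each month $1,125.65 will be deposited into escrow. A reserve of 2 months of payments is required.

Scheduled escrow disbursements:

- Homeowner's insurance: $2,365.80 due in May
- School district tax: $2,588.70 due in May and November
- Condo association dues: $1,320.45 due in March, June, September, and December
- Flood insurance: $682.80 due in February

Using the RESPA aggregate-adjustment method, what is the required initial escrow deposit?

$3,376.95

Cushion = 2 × $1,125.65 = $2,251.30
Trial balance (start $0, +$1,125.65 each month, − disbursements):
  Aug: +$1,125.65 → $1,125.65
  Sep: +$1,125.65 − $1,320.45 → $930.85
  Oct: +$1,125.65 → $2,056.50
  Nov: +$1,125.65 − $2,588.70 → $593.45
  Dec: +$1,125.65 − $1,320.45 → $398.65
  Jan: +$1,125.65 → $1,524.30
  Feb: +$1,125.65 − $682.80 → $1,967.15
  Mar: +$1,125.65 − $1,320.45 → $1,772.35
  Apr: +$1,125.65 → $2,898.00
  May: +$1,125.65 − $4,954.50 → -$930.85
  Jun: +$1,125.65 − $1,320.45 → -$1,125.65
  Jul: +$1,125.65 → $0.00
Lowest trial balance = -$1,125.65 (Jun)
Initial deposit = cushion − low point = $2,251.30 − (-$1,125.65) = $3,376.95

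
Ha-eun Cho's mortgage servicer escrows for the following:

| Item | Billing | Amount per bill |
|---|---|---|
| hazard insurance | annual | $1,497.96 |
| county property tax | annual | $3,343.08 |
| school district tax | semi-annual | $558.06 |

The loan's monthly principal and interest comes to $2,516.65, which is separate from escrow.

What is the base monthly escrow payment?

$496.43

Hazard insurance — $1,497.96/yr
County property tax — $3,343.08/yr
School district tax — $558.06 × 2 = $1,116.12/yr
Annual escrow total = $1,497.96 + $3,343.08 + $1,116.12 = $5,957.16
Per month = $5,957.16 ÷ 12 = $496.43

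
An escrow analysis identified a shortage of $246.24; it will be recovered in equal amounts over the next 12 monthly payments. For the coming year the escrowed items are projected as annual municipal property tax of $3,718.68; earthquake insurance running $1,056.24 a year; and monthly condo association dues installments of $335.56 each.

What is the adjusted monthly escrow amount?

$753.99

Municipal property tax = $3,718.68
Earthquake insurance = $1,056.24
Condo association dues = $335.56 × 12 = $4,026.72
Yearly total = $3,718.68 + $1,056.24 + $4,026.72 = $8,801.64
Base monthly escrow = $8,801.64 / 12 = $733.47
Shortage per month = $246.24 ÷ 12 = $20.52
New monthly escrow = $733.47 + $20.52 = $753.99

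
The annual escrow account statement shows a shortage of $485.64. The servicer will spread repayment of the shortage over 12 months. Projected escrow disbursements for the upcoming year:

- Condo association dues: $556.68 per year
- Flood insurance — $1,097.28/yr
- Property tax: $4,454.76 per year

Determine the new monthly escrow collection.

$549.53

Condo association dues = $556.68
Flood insurance = $1,097.28
Property tax = $4,454.76
Combined annual = $6,108.72
Per month = $6,108.72 / 12 = $509.06
Shortage per month = $485.64 / 12 = $40.47
Adjusted monthly = $509.06 + $40.47 = $549.53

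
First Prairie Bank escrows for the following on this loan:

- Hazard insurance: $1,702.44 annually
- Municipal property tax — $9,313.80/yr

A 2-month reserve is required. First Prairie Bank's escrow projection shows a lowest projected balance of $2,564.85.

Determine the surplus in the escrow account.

Hazard insurance = $1,702.44
Municipal property tax = $9,313.80
Total annual escrow = $1,702.44 + $9,313.80 = $11,016.24
Monthly escrow = $11,016.24 / 12 = $918.02
Required cushion = 2 × $918.02 = $1,836.04
Surplus = $2,564.85 − $1,836.04 = $728.81

$728.81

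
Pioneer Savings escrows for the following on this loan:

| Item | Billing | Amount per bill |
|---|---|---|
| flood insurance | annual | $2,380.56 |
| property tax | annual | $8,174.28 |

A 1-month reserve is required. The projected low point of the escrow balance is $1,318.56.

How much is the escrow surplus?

Flood insurance — $2,380.56 per year
Property tax — $8,174.28 per year
Total per year = $10,554.84
Base monthly escrow = $10,554.84 ÷ 12 = $879.57
Cushion = 1 × $879.57 = $879.57
Excess over cushion: $1,318.56 − $879.57 = $438.99

$438.99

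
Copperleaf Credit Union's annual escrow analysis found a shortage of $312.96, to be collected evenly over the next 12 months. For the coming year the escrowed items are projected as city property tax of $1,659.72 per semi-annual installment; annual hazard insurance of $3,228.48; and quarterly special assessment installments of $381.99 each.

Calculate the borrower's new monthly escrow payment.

City property tax: $1,659.72 × 2 = $3,319.44/yr
Hazard insurance: $3,228.48/yr
Special assessment: $381.99 × 4 = $1,527.96/yr
Annual escrow total = $8,075.88
Base monthly escrow = $8,075.88 / 12 = $672.99
Shortage spread = $312.96 / 12 = $26.08/mo
New monthly escrow = $672.99 + $26.08 = $699.07

$699.07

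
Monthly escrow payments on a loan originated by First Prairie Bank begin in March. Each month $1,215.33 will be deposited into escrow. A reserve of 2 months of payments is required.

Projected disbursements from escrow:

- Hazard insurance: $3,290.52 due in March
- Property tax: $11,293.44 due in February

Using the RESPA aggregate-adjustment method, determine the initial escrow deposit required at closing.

$4,505.85

Cushion = 2 × $1,215.33 = $2,430.66
Trial balance (start $0, +$1,215.33 each month, − disbursements):
  Mar: +$1,215.33 − $3,290.52 → -$2,075.19
  Apr: +$1,215.33 → -$859.86
  May: +$1,215.33 → $355.47
  Jun: +$1,215.33 → $1,570.80
  Jul: +$1,215.33 → $2,786.13
  Aug: +$1,215.33 → $4,001.46
  Sep: +$1,215.33 → $5,216.79
  Oct: +$1,215.33 → $6,432.12
  Nov: +$1,215.33 → $7,647.45
  Dec: +$1,215.33 → $8,862.78
  Jan: +$1,215.33 → $10,078.11
  Feb: +$1,215.33 − $11,293.44 → $0.00
Lowest trial balance = -$2,075.19 (Mar)
Initial deposit = cushion − low point = $2,430.66 − (-$2,075.19) = $4,505.85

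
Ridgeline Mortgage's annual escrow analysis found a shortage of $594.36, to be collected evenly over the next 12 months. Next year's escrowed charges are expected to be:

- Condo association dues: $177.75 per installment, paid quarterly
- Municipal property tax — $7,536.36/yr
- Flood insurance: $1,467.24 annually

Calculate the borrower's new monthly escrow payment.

Condo association dues = $177.75 × 4 = $711.00
Municipal property tax = $7,536.36
Flood insurance = $1,467.24
Total annual escrow = $711.00 + $7,536.36 + $1,467.24 = $9,714.60
Monthly = $9,714.60 ÷ 12 = $809.55
Shortage spread = $594.36 / 12 = $49.53/mo
Adjusted monthly = $809.55 + $49.53 = $859.08

$859.08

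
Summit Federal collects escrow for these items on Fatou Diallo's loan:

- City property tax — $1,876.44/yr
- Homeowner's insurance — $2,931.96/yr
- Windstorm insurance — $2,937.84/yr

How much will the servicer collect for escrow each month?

City property tax: $1,876.44 per year
Homeowner's insurance: $2,931.96 per year
Windstorm insurance: $2,937.84 per year
Yearly total = $1,876.44 + $2,931.96 + $2,937.84 = $7,746.24
Monthly = $7,746.24 ÷ 12 = $645.52

$645.52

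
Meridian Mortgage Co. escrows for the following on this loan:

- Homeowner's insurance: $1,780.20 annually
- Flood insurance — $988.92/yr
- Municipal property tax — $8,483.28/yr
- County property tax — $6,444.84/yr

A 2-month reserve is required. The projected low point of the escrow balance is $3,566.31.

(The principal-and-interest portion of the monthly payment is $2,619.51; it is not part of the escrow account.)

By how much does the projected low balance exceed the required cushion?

$616.77

Homeowner's insurance = $1,780.20 annually
Flood insurance = $988.92 annually
Municipal property tax = $8,483.28 annually
County property tax = $6,444.84 annually
Yearly total = $1,780.20 + $988.92 + $8,483.28 + $6,444.84 = $17,697.24
Monthly = $17,697.24 ÷ 12 = $1,474.77
Cushion = 2 × $1,474.77 = $2,949.54
Excess over cushion: $3,566.31 − $2,949.54 = $616.77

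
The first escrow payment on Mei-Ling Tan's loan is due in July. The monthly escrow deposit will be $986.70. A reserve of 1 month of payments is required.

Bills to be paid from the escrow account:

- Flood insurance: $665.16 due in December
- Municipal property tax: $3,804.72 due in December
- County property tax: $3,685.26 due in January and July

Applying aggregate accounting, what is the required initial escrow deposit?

Cushion = 1 × $986.70 = $986.70
Trial balance (start $0, +$986.70 each month, − disbursements):
  Jul: +$986.70 − $3,685.26 → -$2,698.56
  Aug: +$986.70 → -$1,711.86
  Sep: +$986.70 → -$725.16
  Oct: +$986.70 → $261.54
  Nov: +$986.70 → $1,248.24
  Dec: +$986.70 − $4,469.88 → -$2,234.94
  Jan: +$986.70 − $3,685.26 → -$4,933.50
  Feb: +$986.70 → -$3,946.80
  Mar: +$986.70 → -$2,960.10
  Apr: +$986.70 → -$1,973.40
  May: +$986.70 → -$986.70
  Jun: +$986.70 → $0.00
Lowest trial balance = -$4,933.50 (Jan)
Initial deposit = cushion − low point = $986.70 − (-$4,933.50) = $5,920.20

$5,920.20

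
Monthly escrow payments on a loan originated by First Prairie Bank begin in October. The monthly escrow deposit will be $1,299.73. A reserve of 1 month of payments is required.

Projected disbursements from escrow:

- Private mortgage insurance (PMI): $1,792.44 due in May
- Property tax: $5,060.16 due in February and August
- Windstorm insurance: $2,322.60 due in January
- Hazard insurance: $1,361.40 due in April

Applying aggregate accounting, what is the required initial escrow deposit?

Cushion = 1 × $1,299.73 = $1,299.73
Trial balance (start $0, +$1,299.73 each month, − disbursements):
  Oct: +$1,299.73 → $1,299.73
  Nov: +$1,299.73 → $2,599.46
  Dec: +$1,299.73 → $3,899.19
  Jan: +$1,299.73 − $2,322.60 → $2,876.32
  Feb: +$1,299.73 − $5,060.16 → -$884.11
  Mar: +$1,299.73 → $415.62
  Apr: +$1,299.73 − $1,361.40 → $353.95
  May: +$1,299.73 − $1,792.44 → -$138.76
  Jun: +$1,299.73 → $1,160.97
  Jul: +$1,299.73 → $2,460.70
  Aug: +$1,299.73 − $5,060.16 → -$1,299.73
  Sep: +$1,299.73 → $0.00
Lowest trial balance = -$1,299.73 (Aug)
Initial deposit = cushion − low point = $1,299.73 − (-$1,299.73) = $2,599.46

$2,599.46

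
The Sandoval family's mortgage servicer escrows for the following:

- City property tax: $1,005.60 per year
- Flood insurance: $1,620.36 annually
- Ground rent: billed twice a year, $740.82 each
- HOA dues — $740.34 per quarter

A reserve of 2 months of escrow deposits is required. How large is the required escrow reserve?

$1,178.16

City property tax = $1,005.60/yr
Flood insurance = $1,620.36/yr
Ground rent = $740.82 × 2 = $1,481.64/yr
HOA dues = $740.34 × 4 = $2,961.36/yr
Annual escrow total = $7,068.96
Monthly escrow = $7,068.96 / 12 = $589.08
Reserve = 2 × $589.08 = $1,178.16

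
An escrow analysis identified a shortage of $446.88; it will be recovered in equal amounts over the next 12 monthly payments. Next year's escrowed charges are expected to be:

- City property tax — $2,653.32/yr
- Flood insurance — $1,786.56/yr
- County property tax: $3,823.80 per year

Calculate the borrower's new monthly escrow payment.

$725.88

City property tax = $2,653.32/yr
Flood insurance = $1,786.56/yr
County property tax = $3,823.80/yr
Yearly total = $2,653.32 + $1,786.56 + $3,823.80 = $8,263.68
Monthly = $8,263.68 / 12 = $688.64
Shortage per month = $446.88 / 12 = $37.24
New monthly escrow = $688.64 + $37.24 = $725.88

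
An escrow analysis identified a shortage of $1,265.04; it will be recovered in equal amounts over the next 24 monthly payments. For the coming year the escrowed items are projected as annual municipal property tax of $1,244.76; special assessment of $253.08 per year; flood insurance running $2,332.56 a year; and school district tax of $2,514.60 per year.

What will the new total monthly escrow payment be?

$581.46

Municipal property tax = $1,244.76 annually
Special assessment = $253.08 annually
Flood insurance = $2,332.56 annually
School district tax = $2,514.60 annually
Combined annual = $1,244.76 + $253.08 + $2,332.56 + $2,514.60 = $6,345.00
Base monthly escrow = $6,345.00 / 12 = $528.75
Shortage spread = $1,265.04 / 24 = $52.71/mo
Adjusted monthly = $528.75 + $52.71 = $581.46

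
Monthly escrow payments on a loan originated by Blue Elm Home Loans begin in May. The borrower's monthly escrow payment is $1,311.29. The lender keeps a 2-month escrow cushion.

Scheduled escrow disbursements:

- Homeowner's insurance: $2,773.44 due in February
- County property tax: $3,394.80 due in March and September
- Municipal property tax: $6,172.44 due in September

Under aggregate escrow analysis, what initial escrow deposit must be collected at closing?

$5,633.37

Cushion = 2 × $1,311.29 = $2,622.58
Trial balance (start $0, +$1,311.29 each month, − disbursements):
  May: +$1,311.29 → $1,311.29
  Jun: +$1,311.29 → $2,622.58
  Jul: +$1,311.29 → $3,933.87
  Aug: +$1,311.29 → $5,245.16
  Sep: +$1,311.29 − $9,567.24 → -$3,010.79
  Oct: +$1,311.29 → -$1,699.50
  Nov: +$1,311.29 → -$388.21
  Dec: +$1,311.29 → $923.08
  Jan: +$1,311.29 → $2,234.37
  Feb: +$1,311.29 − $2,773.44 → $772.22
  Mar: +$1,311.29 − $3,394.80 → -$1,311.29
  Apr: +$1,311.29 → $0.00
Lowest trial balance = -$3,010.79 (Sep)
Initial deposit = cushion − low point = $2,622.58 − (-$3,010.79) = $5,633.37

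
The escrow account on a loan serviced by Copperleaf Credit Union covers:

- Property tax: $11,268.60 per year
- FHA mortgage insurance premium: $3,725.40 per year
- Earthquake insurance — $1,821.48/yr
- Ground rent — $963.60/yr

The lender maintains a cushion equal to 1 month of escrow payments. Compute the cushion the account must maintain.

$1,481.59

Property tax — $11,268.60 annually
FHA mortgage insurance premium — $3,725.40 annually
Earthquake insurance — $1,821.48 annually
Ground rent — $963.60 annually
Total per year = $17,779.08
Per month = $17,779.08 ÷ 12 = $1,481.59
Reserve = 1 × $1,481.59 = $1,481.59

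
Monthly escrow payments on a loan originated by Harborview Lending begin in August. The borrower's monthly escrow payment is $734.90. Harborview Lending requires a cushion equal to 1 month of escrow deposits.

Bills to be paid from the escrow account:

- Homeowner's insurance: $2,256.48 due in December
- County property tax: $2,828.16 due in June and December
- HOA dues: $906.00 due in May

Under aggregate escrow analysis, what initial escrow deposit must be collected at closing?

Cushion = 1 × $734.90 = $734.90
Trial balance (start $0, +$734.90 each month, − disbursements):
  Aug: +$734.90 → $734.90
  Sep: +$734.90 → $1,469.80
  Oct: +$734.90 → $2,204.70
  Nov: +$734.90 → $2,939.60
  Dec: +$734.90 − $5,084.64 → -$1,410.14
  Jan: +$734.90 → -$675.24
  Feb: +$734.90 → $59.66
  Mar: +$734.90 → $794.56
  Apr: +$734.90 → $1,529.46
  May: +$734.90 − $906.00 → $1,358.36
  Jun: +$734.90 − $2,828.16 → -$734.90
  Jul: +$734.90 → $0.00
Lowest trial balance = -$1,410.14 (Dec)
Initial deposit = cushion − low point = $734.90 − (-$1,410.14) = $2,145.04

$2,145.04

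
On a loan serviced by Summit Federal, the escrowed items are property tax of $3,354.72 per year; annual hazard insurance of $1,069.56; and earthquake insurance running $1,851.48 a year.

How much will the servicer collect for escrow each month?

Property tax — $3,354.72/yr
Hazard insurance — $1,069.56/yr
Earthquake insurance — $1,851.48/yr
Total annual escrow = $6,275.76
Base monthly escrow = $6,275.76 ÷ 12 = $522.98

$522.98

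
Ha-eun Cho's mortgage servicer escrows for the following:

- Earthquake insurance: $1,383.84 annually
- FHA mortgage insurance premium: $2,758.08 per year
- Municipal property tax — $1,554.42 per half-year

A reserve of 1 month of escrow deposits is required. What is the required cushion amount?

$604.23

Earthquake insurance = $1,383.84 per year
FHA mortgage insurance premium = $2,758.08 per year
Municipal property tax = $1,554.42 × 2 = $3,108.84 per year
Combined annual = $7,250.76
Monthly escrow = $7,250.76 / 12 = $604.23
Cushion = 1 × $604.23 = $604.23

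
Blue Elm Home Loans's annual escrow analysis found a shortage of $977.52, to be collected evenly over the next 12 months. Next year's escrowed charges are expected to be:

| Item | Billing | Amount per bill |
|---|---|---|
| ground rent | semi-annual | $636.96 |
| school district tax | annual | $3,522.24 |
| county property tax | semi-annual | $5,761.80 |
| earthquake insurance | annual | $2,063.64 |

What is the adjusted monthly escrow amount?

$1,613.41

Ground rent = $636.96 × 2 = $1,273.92 per year
School district tax = $3,522.24 per year
County property tax = $5,761.80 × 2 = $11,523.60 per year
Earthquake insurance = $2,063.64 per year
Total annual escrow = $1,273.92 + $3,522.24 + $11,523.60 + $2,063.64 = $18,383.40
Monthly = $18,383.40 / 12 = $1,531.95
Shortage per month = $977.52 / 12 = $81.46
New monthly escrow = $1,531.95 + $81.46 = $1,613.41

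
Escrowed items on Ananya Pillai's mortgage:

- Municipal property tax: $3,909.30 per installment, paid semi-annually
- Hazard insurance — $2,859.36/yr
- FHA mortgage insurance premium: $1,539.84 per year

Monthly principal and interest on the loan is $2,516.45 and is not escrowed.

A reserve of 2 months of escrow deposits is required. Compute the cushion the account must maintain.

$2,036.30

Municipal property tax — $3,909.30 × 2 = $7,818.60 annually
Hazard insurance — $2,859.36 annually
FHA mortgage insurance premium — $1,539.84 annually
Total per year = $7,818.60 + $2,859.36 + $1,539.84 = $12,217.80
Base monthly escrow = $12,217.80 ÷ 12 = $1,018.15
Cushion = 2 × $1,018.15 = $2,036.30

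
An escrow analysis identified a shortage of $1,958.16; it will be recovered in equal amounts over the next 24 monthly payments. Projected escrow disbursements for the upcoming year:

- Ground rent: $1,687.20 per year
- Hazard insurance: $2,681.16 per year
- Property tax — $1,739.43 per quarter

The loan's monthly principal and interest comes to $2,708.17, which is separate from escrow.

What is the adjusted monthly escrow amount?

$1,025.43

Ground rent — $1,687.20
Hazard insurance — $2,681.16
Property tax — $1,739.43 × 4 = $6,957.72
Total per year = $1,687.20 + $2,681.16 + $6,957.72 = $11,326.08
Monthly = $11,326.08 / 12 = $943.84
Shortage per month = $1,958.16 ÷ 24 = $81.59
New monthly escrow = $943.84 + $81.59 = $1,025.43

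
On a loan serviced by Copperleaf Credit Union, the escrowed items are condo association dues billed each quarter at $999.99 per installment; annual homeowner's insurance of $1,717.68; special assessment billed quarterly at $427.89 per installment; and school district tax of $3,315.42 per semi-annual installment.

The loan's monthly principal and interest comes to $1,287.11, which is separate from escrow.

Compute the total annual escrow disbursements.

$14,060.04

Condo association dues: $999.99 × 4 = $3,999.96 per year
Homeowner's insurance: $1,717.68 per year
Special assessment: $427.89 × 4 = $1,711.56 per year
School district tax: $3,315.42 × 2 = $6,630.84 per year
Total annual escrow = $3,999.96 + $1,717.68 + $1,711.56 + $6,630.84 = $14,060.04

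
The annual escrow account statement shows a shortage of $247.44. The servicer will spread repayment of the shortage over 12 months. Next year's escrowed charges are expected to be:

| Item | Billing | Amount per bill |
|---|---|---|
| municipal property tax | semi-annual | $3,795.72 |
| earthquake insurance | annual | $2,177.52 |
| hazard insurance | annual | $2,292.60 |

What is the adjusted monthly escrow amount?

Municipal property tax = $3,795.72 × 2 = $7,591.44/yr
Earthquake insurance = $2,177.52/yr
Hazard insurance = $2,292.60/yr
Total annual escrow = $12,061.56
Monthly escrow = $12,061.56 / 12 = $1,005.13
Shortage per month = $247.44 / 12 = $20.62
Adjusted monthly = $1,005.13 + $20.62 = $1,025.75

$1,025.75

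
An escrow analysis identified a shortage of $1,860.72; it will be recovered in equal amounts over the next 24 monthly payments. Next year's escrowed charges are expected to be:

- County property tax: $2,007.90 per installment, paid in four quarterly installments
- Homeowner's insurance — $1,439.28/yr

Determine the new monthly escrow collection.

$866.77

County property tax — $2,007.90 × 4 = $8,031.60 per year
Homeowner's insurance — $1,439.28 per year
Total per year = $8,031.60 + $1,439.28 = $9,470.88
Per month = $9,470.88 / 12 = $789.24
Shortage per month = $1,860.72 / 24 = $77.53
New monthly escrow = $789.24 + $77.53 = $866.77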